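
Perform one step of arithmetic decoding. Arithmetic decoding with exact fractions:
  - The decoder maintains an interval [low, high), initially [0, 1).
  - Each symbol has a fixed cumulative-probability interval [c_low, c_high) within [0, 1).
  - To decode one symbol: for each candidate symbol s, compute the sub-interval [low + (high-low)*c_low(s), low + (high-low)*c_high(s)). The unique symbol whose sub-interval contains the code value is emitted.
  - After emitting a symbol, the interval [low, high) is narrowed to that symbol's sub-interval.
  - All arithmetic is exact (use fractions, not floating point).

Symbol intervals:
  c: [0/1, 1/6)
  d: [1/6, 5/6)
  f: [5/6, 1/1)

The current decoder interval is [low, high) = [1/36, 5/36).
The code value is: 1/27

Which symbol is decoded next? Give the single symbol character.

Interval width = high − low = 5/36 − 1/36 = 1/9
Scaled code = (code − low) / width = (1/27 − 1/36) / 1/9 = 1/12
  c: [0/1, 1/6) ← scaled code falls here ✓
  d: [1/6, 5/6) 
  f: [5/6, 1/1) 

Answer: c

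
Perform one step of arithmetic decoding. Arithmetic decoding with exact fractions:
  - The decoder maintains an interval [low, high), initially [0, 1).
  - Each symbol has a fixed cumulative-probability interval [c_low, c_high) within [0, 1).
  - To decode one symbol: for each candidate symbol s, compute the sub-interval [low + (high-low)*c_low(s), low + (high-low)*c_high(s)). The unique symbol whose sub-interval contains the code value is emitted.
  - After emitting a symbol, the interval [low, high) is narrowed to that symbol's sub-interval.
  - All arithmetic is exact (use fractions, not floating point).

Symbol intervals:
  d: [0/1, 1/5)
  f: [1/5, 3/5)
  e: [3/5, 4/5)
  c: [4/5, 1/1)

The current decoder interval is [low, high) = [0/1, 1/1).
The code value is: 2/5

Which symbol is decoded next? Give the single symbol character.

Answer: f

Derivation:
Interval width = high − low = 1/1 − 0/1 = 1/1
Scaled code = (code − low) / width = (2/5 − 0/1) / 1/1 = 2/5
  d: [0/1, 1/5) 
  f: [1/5, 3/5) ← scaled code falls here ✓
  e: [3/5, 4/5) 
  c: [4/5, 1/1) 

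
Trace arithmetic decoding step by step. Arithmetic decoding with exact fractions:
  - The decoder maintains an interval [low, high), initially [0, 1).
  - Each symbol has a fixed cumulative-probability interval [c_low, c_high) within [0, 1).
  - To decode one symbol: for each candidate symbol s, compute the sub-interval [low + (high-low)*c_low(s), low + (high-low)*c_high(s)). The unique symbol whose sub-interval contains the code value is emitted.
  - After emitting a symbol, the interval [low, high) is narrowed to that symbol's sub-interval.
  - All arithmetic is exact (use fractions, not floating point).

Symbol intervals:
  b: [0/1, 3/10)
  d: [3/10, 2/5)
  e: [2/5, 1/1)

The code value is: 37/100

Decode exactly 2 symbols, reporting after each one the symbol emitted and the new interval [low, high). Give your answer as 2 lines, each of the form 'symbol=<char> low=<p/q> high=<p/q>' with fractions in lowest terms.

Answer: symbol=d low=3/10 high=2/5
symbol=e low=17/50 high=2/5

Derivation:
Step 1: interval [0/1, 1/1), width = 1/1 - 0/1 = 1/1
  'b': [0/1 + 1/1*0/1, 0/1 + 1/1*3/10) = [0/1, 3/10)
  'd': [0/1 + 1/1*3/10, 0/1 + 1/1*2/5) = [3/10, 2/5) <- contains code 37/100
  'e': [0/1 + 1/1*2/5, 0/1 + 1/1*1/1) = [2/5, 1/1)
  emit 'd', narrow to [3/10, 2/5)
Step 2: interval [3/10, 2/5), width = 2/5 - 3/10 = 1/10
  'b': [3/10 + 1/10*0/1, 3/10 + 1/10*3/10) = [3/10, 33/100)
  'd': [3/10 + 1/10*3/10, 3/10 + 1/10*2/5) = [33/100, 17/50)
  'e': [3/10 + 1/10*2/5, 3/10 + 1/10*1/1) = [17/50, 2/5) <- contains code 37/100
  emit 'e', narrow to [17/50, 2/5)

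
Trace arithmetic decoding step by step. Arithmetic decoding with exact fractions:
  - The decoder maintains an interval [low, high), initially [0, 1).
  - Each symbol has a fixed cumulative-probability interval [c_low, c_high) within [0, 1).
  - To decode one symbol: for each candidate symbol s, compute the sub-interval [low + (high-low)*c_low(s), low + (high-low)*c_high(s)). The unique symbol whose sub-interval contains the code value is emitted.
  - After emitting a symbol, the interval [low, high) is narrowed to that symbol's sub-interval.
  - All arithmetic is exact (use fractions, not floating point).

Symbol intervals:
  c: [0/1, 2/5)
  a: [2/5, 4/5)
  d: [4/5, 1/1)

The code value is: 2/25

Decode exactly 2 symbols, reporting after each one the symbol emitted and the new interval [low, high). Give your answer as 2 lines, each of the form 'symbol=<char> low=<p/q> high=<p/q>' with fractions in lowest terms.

Answer: symbol=c low=0/1 high=2/5
symbol=c low=0/1 high=4/25

Derivation:
Step 1: interval [0/1, 1/1), width = 1/1 - 0/1 = 1/1
  'c': [0/1 + 1/1*0/1, 0/1 + 1/1*2/5) = [0/1, 2/5) <- contains code 2/25
  'a': [0/1 + 1/1*2/5, 0/1 + 1/1*4/5) = [2/5, 4/5)
  'd': [0/1 + 1/1*4/5, 0/1 + 1/1*1/1) = [4/5, 1/1)
  emit 'c', narrow to [0/1, 2/5)
Step 2: interval [0/1, 2/5), width = 2/5 - 0/1 = 2/5
  'c': [0/1 + 2/5*0/1, 0/1 + 2/5*2/5) = [0/1, 4/25) <- contains code 2/25
  'a': [0/1 + 2/5*2/5, 0/1 + 2/5*4/5) = [4/25, 8/25)
  'd': [0/1 + 2/5*4/5, 0/1 + 2/5*1/1) = [8/25, 2/5)
  emit 'c', narrow to [0/1, 4/25)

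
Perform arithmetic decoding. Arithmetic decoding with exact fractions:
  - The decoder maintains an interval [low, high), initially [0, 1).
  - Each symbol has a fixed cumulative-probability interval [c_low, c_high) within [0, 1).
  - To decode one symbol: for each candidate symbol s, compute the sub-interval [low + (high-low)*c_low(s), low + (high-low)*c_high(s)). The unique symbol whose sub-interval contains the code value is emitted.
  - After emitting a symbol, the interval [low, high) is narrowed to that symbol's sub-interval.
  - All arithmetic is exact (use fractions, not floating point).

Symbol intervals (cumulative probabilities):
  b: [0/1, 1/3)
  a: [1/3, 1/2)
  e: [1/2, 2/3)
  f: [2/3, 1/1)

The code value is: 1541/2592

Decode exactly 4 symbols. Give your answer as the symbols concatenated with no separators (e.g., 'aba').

Answer: eeaa

Derivation:
Step 1: interval [0/1, 1/1), width = 1/1 - 0/1 = 1/1
  'b': [0/1 + 1/1*0/1, 0/1 + 1/1*1/3) = [0/1, 1/3)
  'a': [0/1 + 1/1*1/3, 0/1 + 1/1*1/2) = [1/3, 1/2)
  'e': [0/1 + 1/1*1/2, 0/1 + 1/1*2/3) = [1/2, 2/3) <- contains code 1541/2592
  'f': [0/1 + 1/1*2/3, 0/1 + 1/1*1/1) = [2/3, 1/1)
  emit 'e', narrow to [1/2, 2/3)
Step 2: interval [1/2, 2/3), width = 2/3 - 1/2 = 1/6
  'b': [1/2 + 1/6*0/1, 1/2 + 1/6*1/3) = [1/2, 5/9)
  'a': [1/2 + 1/6*1/3, 1/2 + 1/6*1/2) = [5/9, 7/12)
  'e': [1/2 + 1/6*1/2, 1/2 + 1/6*2/3) = [7/12, 11/18) <- contains code 1541/2592
  'f': [1/2 + 1/6*2/3, 1/2 + 1/6*1/1) = [11/18, 2/3)
  emit 'e', narrow to [7/12, 11/18)
Step 3: interval [7/12, 11/18), width = 11/18 - 7/12 = 1/36
  'b': [7/12 + 1/36*0/1, 7/12 + 1/36*1/3) = [7/12, 16/27)
  'a': [7/12 + 1/36*1/3, 7/12 + 1/36*1/2) = [16/27, 43/72) <- contains code 1541/2592
  'e': [7/12 + 1/36*1/2, 7/12 + 1/36*2/3) = [43/72, 65/108)
  'f': [7/12 + 1/36*2/3, 7/12 + 1/36*1/1) = [65/108, 11/18)
  emit 'a', narrow to [16/27, 43/72)
Step 4: interval [16/27, 43/72), width = 43/72 - 16/27 = 1/216
  'b': [16/27 + 1/216*0/1, 16/27 + 1/216*1/3) = [16/27, 385/648)
  'a': [16/27 + 1/216*1/3, 16/27 + 1/216*1/2) = [385/648, 257/432) <- contains code 1541/2592
  'e': [16/27 + 1/216*1/2, 16/27 + 1/216*2/3) = [257/432, 193/324)
  'f': [16/27 + 1/216*2/3, 16/27 + 1/216*1/1) = [193/324, 43/72)
  emit 'a', narrow to [385/648, 257/432)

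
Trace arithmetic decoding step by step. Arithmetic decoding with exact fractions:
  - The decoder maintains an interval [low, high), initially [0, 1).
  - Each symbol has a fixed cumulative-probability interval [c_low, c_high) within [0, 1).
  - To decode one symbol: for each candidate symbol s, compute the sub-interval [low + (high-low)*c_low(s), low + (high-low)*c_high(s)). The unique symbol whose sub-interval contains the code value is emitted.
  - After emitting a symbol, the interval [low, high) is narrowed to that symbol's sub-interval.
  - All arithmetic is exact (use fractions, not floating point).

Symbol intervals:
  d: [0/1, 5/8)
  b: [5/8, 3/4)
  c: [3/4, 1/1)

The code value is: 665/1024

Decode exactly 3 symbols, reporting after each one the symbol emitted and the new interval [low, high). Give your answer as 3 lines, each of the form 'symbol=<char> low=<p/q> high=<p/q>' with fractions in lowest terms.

Answer: symbol=b low=5/8 high=3/4
symbol=d low=5/8 high=45/64
symbol=d low=5/8 high=345/512

Derivation:
Step 1: interval [0/1, 1/1), width = 1/1 - 0/1 = 1/1
  'd': [0/1 + 1/1*0/1, 0/1 + 1/1*5/8) = [0/1, 5/8)
  'b': [0/1 + 1/1*5/8, 0/1 + 1/1*3/4) = [5/8, 3/4) <- contains code 665/1024
  'c': [0/1 + 1/1*3/4, 0/1 + 1/1*1/1) = [3/4, 1/1)
  emit 'b', narrow to [5/8, 3/4)
Step 2: interval [5/8, 3/4), width = 3/4 - 5/8 = 1/8
  'd': [5/8 + 1/8*0/1, 5/8 + 1/8*5/8) = [5/8, 45/64) <- contains code 665/1024
  'b': [5/8 + 1/8*5/8, 5/8 + 1/8*3/4) = [45/64, 23/32)
  'c': [5/8 + 1/8*3/4, 5/8 + 1/8*1/1) = [23/32, 3/4)
  emit 'd', narrow to [5/8, 45/64)
Step 3: interval [5/8, 45/64), width = 45/64 - 5/8 = 5/64
  'd': [5/8 + 5/64*0/1, 5/8 + 5/64*5/8) = [5/8, 345/512) <- contains code 665/1024
  'b': [5/8 + 5/64*5/8, 5/8 + 5/64*3/4) = [345/512, 175/256)
  'c': [5/8 + 5/64*3/4, 5/8 + 5/64*1/1) = [175/256, 45/64)
  emit 'd', narrow to [5/8, 345/512)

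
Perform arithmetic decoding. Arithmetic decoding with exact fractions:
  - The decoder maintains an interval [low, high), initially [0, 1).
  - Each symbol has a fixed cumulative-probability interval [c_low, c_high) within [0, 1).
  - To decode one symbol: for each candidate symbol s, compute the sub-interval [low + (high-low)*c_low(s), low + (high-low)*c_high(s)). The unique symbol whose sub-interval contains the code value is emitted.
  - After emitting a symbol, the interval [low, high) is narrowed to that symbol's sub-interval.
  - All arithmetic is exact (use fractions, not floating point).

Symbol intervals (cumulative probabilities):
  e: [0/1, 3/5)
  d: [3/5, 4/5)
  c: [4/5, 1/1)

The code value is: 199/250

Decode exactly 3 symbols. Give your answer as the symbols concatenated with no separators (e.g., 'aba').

Answer: dcc

Derivation:
Step 1: interval [0/1, 1/1), width = 1/1 - 0/1 = 1/1
  'e': [0/1 + 1/1*0/1, 0/1 + 1/1*3/5) = [0/1, 3/5)
  'd': [0/1 + 1/1*3/5, 0/1 + 1/1*4/5) = [3/5, 4/5) <- contains code 199/250
  'c': [0/1 + 1/1*4/5, 0/1 + 1/1*1/1) = [4/5, 1/1)
  emit 'd', narrow to [3/5, 4/5)
Step 2: interval [3/5, 4/5), width = 4/5 - 3/5 = 1/5
  'e': [3/5 + 1/5*0/1, 3/5 + 1/5*3/5) = [3/5, 18/25)
  'd': [3/5 + 1/5*3/5, 3/5 + 1/5*4/5) = [18/25, 19/25)
  'c': [3/5 + 1/5*4/5, 3/5 + 1/5*1/1) = [19/25, 4/5) <- contains code 199/250
  emit 'c', narrow to [19/25, 4/5)
Step 3: interval [19/25, 4/5), width = 4/5 - 19/25 = 1/25
  'e': [19/25 + 1/25*0/1, 19/25 + 1/25*3/5) = [19/25, 98/125)
  'd': [19/25 + 1/25*3/5, 19/25 + 1/25*4/5) = [98/125, 99/125)
  'c': [19/25 + 1/25*4/5, 19/25 + 1/25*1/1) = [99/125, 4/5) <- contains code 199/250
  emit 'c', narrow to [99/125, 4/5)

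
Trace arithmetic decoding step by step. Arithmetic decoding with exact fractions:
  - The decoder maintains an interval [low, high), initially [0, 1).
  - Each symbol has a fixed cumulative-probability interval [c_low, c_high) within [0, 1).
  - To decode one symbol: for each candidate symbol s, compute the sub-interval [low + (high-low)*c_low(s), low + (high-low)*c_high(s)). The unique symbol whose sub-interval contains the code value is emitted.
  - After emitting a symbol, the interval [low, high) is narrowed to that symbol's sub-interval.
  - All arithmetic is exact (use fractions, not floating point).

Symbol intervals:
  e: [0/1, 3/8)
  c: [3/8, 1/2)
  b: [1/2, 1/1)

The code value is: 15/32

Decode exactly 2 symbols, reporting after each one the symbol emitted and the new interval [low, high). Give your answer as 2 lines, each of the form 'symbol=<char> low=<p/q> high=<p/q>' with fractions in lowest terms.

Answer: symbol=c low=3/8 high=1/2
symbol=b low=7/16 high=1/2

Derivation:
Step 1: interval [0/1, 1/1), width = 1/1 - 0/1 = 1/1
  'e': [0/1 + 1/1*0/1, 0/1 + 1/1*3/8) = [0/1, 3/8)
  'c': [0/1 + 1/1*3/8, 0/1 + 1/1*1/2) = [3/8, 1/2) <- contains code 15/32
  'b': [0/1 + 1/1*1/2, 0/1 + 1/1*1/1) = [1/2, 1/1)
  emit 'c', narrow to [3/8, 1/2)
Step 2: interval [3/8, 1/2), width = 1/2 - 3/8 = 1/8
  'e': [3/8 + 1/8*0/1, 3/8 + 1/8*3/8) = [3/8, 27/64)
  'c': [3/8 + 1/8*3/8, 3/8 + 1/8*1/2) = [27/64, 7/16)
  'b': [3/8 + 1/8*1/2, 3/8 + 1/8*1/1) = [7/16, 1/2) <- contains code 15/32
  emit 'b', narrow to [7/16, 1/2)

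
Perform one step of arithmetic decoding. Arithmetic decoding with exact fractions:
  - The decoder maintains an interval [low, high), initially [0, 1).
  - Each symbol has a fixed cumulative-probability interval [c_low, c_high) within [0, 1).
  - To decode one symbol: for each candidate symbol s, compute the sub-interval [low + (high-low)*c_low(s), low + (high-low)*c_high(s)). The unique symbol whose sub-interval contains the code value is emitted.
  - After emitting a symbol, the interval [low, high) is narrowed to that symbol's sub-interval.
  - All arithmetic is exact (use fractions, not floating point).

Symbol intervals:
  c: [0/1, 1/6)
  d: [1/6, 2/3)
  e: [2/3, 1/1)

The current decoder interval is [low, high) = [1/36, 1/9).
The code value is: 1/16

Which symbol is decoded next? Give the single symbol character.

Answer: d

Derivation:
Interval width = high − low = 1/9 − 1/36 = 1/12
Scaled code = (code − low) / width = (1/16 − 1/36) / 1/12 = 5/12
  c: [0/1, 1/6) 
  d: [1/6, 2/3) ← scaled code falls here ✓
  e: [2/3, 1/1) 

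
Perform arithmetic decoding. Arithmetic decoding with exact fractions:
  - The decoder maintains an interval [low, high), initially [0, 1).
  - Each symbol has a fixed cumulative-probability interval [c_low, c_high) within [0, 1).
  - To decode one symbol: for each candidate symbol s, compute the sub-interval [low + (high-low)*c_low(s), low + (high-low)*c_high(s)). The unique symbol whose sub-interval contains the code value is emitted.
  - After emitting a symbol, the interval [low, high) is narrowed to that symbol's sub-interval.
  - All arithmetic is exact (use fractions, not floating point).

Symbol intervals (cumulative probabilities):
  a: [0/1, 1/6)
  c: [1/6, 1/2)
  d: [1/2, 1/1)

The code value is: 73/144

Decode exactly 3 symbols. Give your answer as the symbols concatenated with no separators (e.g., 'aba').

Answer: daa

Derivation:
Step 1: interval [0/1, 1/1), width = 1/1 - 0/1 = 1/1
  'a': [0/1 + 1/1*0/1, 0/1 + 1/1*1/6) = [0/1, 1/6)
  'c': [0/1 + 1/1*1/6, 0/1 + 1/1*1/2) = [1/6, 1/2)
  'd': [0/1 + 1/1*1/2, 0/1 + 1/1*1/1) = [1/2, 1/1) <- contains code 73/144
  emit 'd', narrow to [1/2, 1/1)
Step 2: interval [1/2, 1/1), width = 1/1 - 1/2 = 1/2
  'a': [1/2 + 1/2*0/1, 1/2 + 1/2*1/6) = [1/2, 7/12) <- contains code 73/144
  'c': [1/2 + 1/2*1/6, 1/2 + 1/2*1/2) = [7/12, 3/4)
  'd': [1/2 + 1/2*1/2, 1/2 + 1/2*1/1) = [3/4, 1/1)
  emit 'a', narrow to [1/2, 7/12)
Step 3: interval [1/2, 7/12), width = 7/12 - 1/2 = 1/12
  'a': [1/2 + 1/12*0/1, 1/2 + 1/12*1/6) = [1/2, 37/72) <- contains code 73/144
  'c': [1/2 + 1/12*1/6, 1/2 + 1/12*1/2) = [37/72, 13/24)
  'd': [1/2 + 1/12*1/2, 1/2 + 1/12*1/1) = [13/24, 7/12)
  emit 'a', narrow to [1/2, 37/72)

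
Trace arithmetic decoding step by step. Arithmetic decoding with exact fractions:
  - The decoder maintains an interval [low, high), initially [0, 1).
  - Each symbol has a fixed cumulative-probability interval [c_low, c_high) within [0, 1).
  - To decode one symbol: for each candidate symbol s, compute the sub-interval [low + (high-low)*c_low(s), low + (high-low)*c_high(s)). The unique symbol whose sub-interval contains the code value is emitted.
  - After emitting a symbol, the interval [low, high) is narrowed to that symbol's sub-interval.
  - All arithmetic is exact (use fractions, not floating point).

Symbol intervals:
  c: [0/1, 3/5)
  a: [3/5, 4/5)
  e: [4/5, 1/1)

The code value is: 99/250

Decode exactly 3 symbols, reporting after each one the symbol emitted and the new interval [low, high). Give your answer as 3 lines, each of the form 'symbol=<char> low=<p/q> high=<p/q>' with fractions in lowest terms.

Step 1: interval [0/1, 1/1), width = 1/1 - 0/1 = 1/1
  'c': [0/1 + 1/1*0/1, 0/1 + 1/1*3/5) = [0/1, 3/5) <- contains code 99/250
  'a': [0/1 + 1/1*3/5, 0/1 + 1/1*4/5) = [3/5, 4/5)
  'e': [0/1 + 1/1*4/5, 0/1 + 1/1*1/1) = [4/5, 1/1)
  emit 'c', narrow to [0/1, 3/5)
Step 2: interval [0/1, 3/5), width = 3/5 - 0/1 = 3/5
  'c': [0/1 + 3/5*0/1, 0/1 + 3/5*3/5) = [0/1, 9/25)
  'a': [0/1 + 3/5*3/5, 0/1 + 3/5*4/5) = [9/25, 12/25) <- contains code 99/250
  'e': [0/1 + 3/5*4/5, 0/1 + 3/5*1/1) = [12/25, 3/5)
  emit 'a', narrow to [9/25, 12/25)
Step 3: interval [9/25, 12/25), width = 12/25 - 9/25 = 3/25
  'c': [9/25 + 3/25*0/1, 9/25 + 3/25*3/5) = [9/25, 54/125) <- contains code 99/250
  'a': [9/25 + 3/25*3/5, 9/25 + 3/25*4/5) = [54/125, 57/125)
  'e': [9/25 + 3/25*4/5, 9/25 + 3/25*1/1) = [57/125, 12/25)
  emit 'c', narrow to [9/25, 54/125)

Answer: symbol=c low=0/1 high=3/5
symbol=a low=9/25 high=12/25
symbol=c low=9/25 high=54/125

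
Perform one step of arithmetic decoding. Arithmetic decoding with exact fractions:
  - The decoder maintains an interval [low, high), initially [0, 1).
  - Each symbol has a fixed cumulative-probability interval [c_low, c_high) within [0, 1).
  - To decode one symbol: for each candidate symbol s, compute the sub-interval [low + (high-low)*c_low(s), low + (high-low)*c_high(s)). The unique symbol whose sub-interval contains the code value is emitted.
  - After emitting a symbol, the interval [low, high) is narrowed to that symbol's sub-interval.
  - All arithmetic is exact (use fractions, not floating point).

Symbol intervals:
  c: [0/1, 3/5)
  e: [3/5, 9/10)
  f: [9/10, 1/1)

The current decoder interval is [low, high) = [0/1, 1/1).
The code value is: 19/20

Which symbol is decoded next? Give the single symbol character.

Interval width = high − low = 1/1 − 0/1 = 1/1
Scaled code = (code − low) / width = (19/20 − 0/1) / 1/1 = 19/20
  c: [0/1, 3/5) 
  e: [3/5, 9/10) 
  f: [9/10, 1/1) ← scaled code falls here ✓

Answer: f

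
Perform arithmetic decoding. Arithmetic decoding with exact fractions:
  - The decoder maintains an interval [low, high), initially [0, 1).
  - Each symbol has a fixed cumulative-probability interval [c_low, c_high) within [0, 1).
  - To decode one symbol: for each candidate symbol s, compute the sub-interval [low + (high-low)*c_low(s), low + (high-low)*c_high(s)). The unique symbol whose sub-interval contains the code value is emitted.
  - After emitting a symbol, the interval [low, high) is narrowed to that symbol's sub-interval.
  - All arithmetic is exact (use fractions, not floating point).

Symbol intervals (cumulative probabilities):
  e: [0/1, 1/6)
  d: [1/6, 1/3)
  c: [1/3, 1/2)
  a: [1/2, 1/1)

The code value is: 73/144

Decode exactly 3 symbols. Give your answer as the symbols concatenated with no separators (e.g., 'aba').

Answer: aee

Derivation:
Step 1: interval [0/1, 1/1), width = 1/1 - 0/1 = 1/1
  'e': [0/1 + 1/1*0/1, 0/1 + 1/1*1/6) = [0/1, 1/6)
  'd': [0/1 + 1/1*1/6, 0/1 + 1/1*1/3) = [1/6, 1/3)
  'c': [0/1 + 1/1*1/3, 0/1 + 1/1*1/2) = [1/3, 1/2)
  'a': [0/1 + 1/1*1/2, 0/1 + 1/1*1/1) = [1/2, 1/1) <- contains code 73/144
  emit 'a', narrow to [1/2, 1/1)
Step 2: interval [1/2, 1/1), width = 1/1 - 1/2 = 1/2
  'e': [1/2 + 1/2*0/1, 1/2 + 1/2*1/6) = [1/2, 7/12) <- contains code 73/144
  'd': [1/2 + 1/2*1/6, 1/2 + 1/2*1/3) = [7/12, 2/3)
  'c': [1/2 + 1/2*1/3, 1/2 + 1/2*1/2) = [2/3, 3/4)
  'a': [1/2 + 1/2*1/2, 1/2 + 1/2*1/1) = [3/4, 1/1)
  emit 'e', narrow to [1/2, 7/12)
Step 3: interval [1/2, 7/12), width = 7/12 - 1/2 = 1/12
  'e': [1/2 + 1/12*0/1, 1/2 + 1/12*1/6) = [1/2, 37/72) <- contains code 73/144
  'd': [1/2 + 1/12*1/6, 1/2 + 1/12*1/3) = [37/72, 19/36)
  'c': [1/2 + 1/12*1/3, 1/2 + 1/12*1/2) = [19/36, 13/24)
  'a': [1/2 + 1/12*1/2, 1/2 + 1/12*1/1) = [13/24, 7/12)
  emit 'e', narrow to [1/2, 37/72)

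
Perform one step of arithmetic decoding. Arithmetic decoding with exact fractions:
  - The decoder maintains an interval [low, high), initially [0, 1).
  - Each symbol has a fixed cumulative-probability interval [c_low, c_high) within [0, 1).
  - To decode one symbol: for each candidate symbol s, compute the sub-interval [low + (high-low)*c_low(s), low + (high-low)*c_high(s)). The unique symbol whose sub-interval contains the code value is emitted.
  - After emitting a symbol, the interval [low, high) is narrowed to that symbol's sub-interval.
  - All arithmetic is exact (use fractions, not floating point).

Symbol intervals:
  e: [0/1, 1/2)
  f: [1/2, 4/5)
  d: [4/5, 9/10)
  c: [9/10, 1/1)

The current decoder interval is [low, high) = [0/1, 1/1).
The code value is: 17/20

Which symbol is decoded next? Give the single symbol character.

Answer: d

Derivation:
Interval width = high − low = 1/1 − 0/1 = 1/1
Scaled code = (code − low) / width = (17/20 − 0/1) / 1/1 = 17/20
  e: [0/1, 1/2) 
  f: [1/2, 4/5) 
  d: [4/5, 9/10) ← scaled code falls here ✓
  c: [9/10, 1/1) 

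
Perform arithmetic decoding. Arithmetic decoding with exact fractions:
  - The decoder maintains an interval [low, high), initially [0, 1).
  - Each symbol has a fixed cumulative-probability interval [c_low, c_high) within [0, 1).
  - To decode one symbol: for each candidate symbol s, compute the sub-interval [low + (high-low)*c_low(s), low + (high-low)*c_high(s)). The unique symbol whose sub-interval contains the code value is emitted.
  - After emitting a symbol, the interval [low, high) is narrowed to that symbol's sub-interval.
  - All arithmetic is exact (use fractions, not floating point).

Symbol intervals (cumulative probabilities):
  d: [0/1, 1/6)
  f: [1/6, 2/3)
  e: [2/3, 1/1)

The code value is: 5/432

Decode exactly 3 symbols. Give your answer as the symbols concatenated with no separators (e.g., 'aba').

Step 1: interval [0/1, 1/1), width = 1/1 - 0/1 = 1/1
  'd': [0/1 + 1/1*0/1, 0/1 + 1/1*1/6) = [0/1, 1/6) <- contains code 5/432
  'f': [0/1 + 1/1*1/6, 0/1 + 1/1*2/3) = [1/6, 2/3)
  'e': [0/1 + 1/1*2/3, 0/1 + 1/1*1/1) = [2/3, 1/1)
  emit 'd', narrow to [0/1, 1/6)
Step 2: interval [0/1, 1/6), width = 1/6 - 0/1 = 1/6
  'd': [0/1 + 1/6*0/1, 0/1 + 1/6*1/6) = [0/1, 1/36) <- contains code 5/432
  'f': [0/1 + 1/6*1/6, 0/1 + 1/6*2/3) = [1/36, 1/9)
  'e': [0/1 + 1/6*2/3, 0/1 + 1/6*1/1) = [1/9, 1/6)
  emit 'd', narrow to [0/1, 1/36)
Step 3: interval [0/1, 1/36), width = 1/36 - 0/1 = 1/36
  'd': [0/1 + 1/36*0/1, 0/1 + 1/36*1/6) = [0/1, 1/216)
  'f': [0/1 + 1/36*1/6, 0/1 + 1/36*2/3) = [1/216, 1/54) <- contains code 5/432
  'e': [0/1 + 1/36*2/3, 0/1 + 1/36*1/1) = [1/54, 1/36)
  emit 'f', narrow to [1/216, 1/54)

Answer: ddf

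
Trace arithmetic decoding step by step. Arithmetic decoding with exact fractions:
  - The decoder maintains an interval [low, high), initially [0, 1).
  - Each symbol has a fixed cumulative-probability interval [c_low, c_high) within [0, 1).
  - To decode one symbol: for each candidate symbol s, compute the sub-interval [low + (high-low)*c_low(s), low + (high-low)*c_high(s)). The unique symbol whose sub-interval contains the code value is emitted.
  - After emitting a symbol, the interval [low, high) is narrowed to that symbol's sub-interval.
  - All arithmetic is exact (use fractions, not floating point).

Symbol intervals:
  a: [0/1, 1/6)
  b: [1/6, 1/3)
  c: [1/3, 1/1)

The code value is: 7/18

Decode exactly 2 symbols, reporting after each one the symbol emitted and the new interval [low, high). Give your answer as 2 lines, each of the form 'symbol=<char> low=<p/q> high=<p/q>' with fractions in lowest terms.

Answer: symbol=c low=1/3 high=1/1
symbol=a low=1/3 high=4/9

Derivation:
Step 1: interval [0/1, 1/1), width = 1/1 - 0/1 = 1/1
  'a': [0/1 + 1/1*0/1, 0/1 + 1/1*1/6) = [0/1, 1/6)
  'b': [0/1 + 1/1*1/6, 0/1 + 1/1*1/3) = [1/6, 1/3)
  'c': [0/1 + 1/1*1/3, 0/1 + 1/1*1/1) = [1/3, 1/1) <- contains code 7/18
  emit 'c', narrow to [1/3, 1/1)
Step 2: interval [1/3, 1/1), width = 1/1 - 1/3 = 2/3
  'a': [1/3 + 2/3*0/1, 1/3 + 2/3*1/6) = [1/3, 4/9) <- contains code 7/18
  'b': [1/3 + 2/3*1/6, 1/3 + 2/3*1/3) = [4/9, 5/9)
  'c': [1/3 + 2/3*1/3, 1/3 + 2/3*1/1) = [5/9, 1/1)
  emit 'a', narrow to [1/3, 4/9)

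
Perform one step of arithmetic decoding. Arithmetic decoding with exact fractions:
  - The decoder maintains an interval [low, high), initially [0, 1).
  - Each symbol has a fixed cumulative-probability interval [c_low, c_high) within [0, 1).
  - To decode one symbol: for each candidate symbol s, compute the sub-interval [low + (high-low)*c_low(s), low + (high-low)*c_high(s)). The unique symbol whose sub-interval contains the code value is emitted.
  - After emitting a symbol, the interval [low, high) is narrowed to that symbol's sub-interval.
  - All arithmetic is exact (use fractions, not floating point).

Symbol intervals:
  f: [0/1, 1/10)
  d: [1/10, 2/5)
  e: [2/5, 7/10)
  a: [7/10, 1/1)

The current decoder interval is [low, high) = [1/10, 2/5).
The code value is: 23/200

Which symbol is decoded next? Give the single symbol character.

Answer: f

Derivation:
Interval width = high − low = 2/5 − 1/10 = 3/10
Scaled code = (code − low) / width = (23/200 − 1/10) / 3/10 = 1/20
  f: [0/1, 1/10) ← scaled code falls here ✓
  d: [1/10, 2/5) 
  e: [2/5, 7/10) 
  a: [7/10, 1/1) 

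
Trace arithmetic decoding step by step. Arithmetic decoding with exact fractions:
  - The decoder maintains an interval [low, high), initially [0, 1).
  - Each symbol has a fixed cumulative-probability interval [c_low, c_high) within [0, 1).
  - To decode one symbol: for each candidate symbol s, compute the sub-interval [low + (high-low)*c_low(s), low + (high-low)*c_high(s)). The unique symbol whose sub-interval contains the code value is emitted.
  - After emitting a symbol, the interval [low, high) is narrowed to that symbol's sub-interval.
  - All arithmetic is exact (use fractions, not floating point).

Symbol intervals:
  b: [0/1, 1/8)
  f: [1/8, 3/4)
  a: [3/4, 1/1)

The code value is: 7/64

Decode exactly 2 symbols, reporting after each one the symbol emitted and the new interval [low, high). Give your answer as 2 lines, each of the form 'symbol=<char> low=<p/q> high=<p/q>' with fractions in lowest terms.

Step 1: interval [0/1, 1/1), width = 1/1 - 0/1 = 1/1
  'b': [0/1 + 1/1*0/1, 0/1 + 1/1*1/8) = [0/1, 1/8) <- contains code 7/64
  'f': [0/1 + 1/1*1/8, 0/1 + 1/1*3/4) = [1/8, 3/4)
  'a': [0/1 + 1/1*3/4, 0/1 + 1/1*1/1) = [3/4, 1/1)
  emit 'b', narrow to [0/1, 1/8)
Step 2: interval [0/1, 1/8), width = 1/8 - 0/1 = 1/8
  'b': [0/1 + 1/8*0/1, 0/1 + 1/8*1/8) = [0/1, 1/64)
  'f': [0/1 + 1/8*1/8, 0/1 + 1/8*3/4) = [1/64, 3/32)
  'a': [0/1 + 1/8*3/4, 0/1 + 1/8*1/1) = [3/32, 1/8) <- contains code 7/64
  emit 'a', narrow to [3/32, 1/8)

Answer: symbol=b low=0/1 high=1/8
symbol=a low=3/32 high=1/8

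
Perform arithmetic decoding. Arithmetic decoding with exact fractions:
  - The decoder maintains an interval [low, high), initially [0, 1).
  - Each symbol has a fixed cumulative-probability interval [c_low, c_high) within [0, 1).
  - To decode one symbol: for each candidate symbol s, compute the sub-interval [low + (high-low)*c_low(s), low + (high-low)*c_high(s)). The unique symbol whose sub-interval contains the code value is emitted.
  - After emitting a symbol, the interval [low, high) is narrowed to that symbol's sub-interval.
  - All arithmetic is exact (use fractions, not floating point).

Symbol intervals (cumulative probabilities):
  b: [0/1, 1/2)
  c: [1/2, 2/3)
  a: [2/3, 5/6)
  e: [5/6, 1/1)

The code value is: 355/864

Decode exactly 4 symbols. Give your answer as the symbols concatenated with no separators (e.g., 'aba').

Answer: baec

Derivation:
Step 1: interval [0/1, 1/1), width = 1/1 - 0/1 = 1/1
  'b': [0/1 + 1/1*0/1, 0/1 + 1/1*1/2) = [0/1, 1/2) <- contains code 355/864
  'c': [0/1 + 1/1*1/2, 0/1 + 1/1*2/3) = [1/2, 2/3)
  'a': [0/1 + 1/1*2/3, 0/1 + 1/1*5/6) = [2/3, 5/6)
  'e': [0/1 + 1/1*5/6, 0/1 + 1/1*1/1) = [5/6, 1/1)
  emit 'b', narrow to [0/1, 1/2)
Step 2: interval [0/1, 1/2), width = 1/2 - 0/1 = 1/2
  'b': [0/1 + 1/2*0/1, 0/1 + 1/2*1/2) = [0/1, 1/4)
  'c': [0/1 + 1/2*1/2, 0/1 + 1/2*2/3) = [1/4, 1/3)
  'a': [0/1 + 1/2*2/3, 0/1 + 1/2*5/6) = [1/3, 5/12) <- contains code 355/864
  'e': [0/1 + 1/2*5/6, 0/1 + 1/2*1/1) = [5/12, 1/2)
  emit 'a', narrow to [1/3, 5/12)
Step 3: interval [1/3, 5/12), width = 5/12 - 1/3 = 1/12
  'b': [1/3 + 1/12*0/1, 1/3 + 1/12*1/2) = [1/3, 3/8)
  'c': [1/3 + 1/12*1/2, 1/3 + 1/12*2/3) = [3/8, 7/18)
  'a': [1/3 + 1/12*2/3, 1/3 + 1/12*5/6) = [7/18, 29/72)
  'e': [1/3 + 1/12*5/6, 1/3 + 1/12*1/1) = [29/72, 5/12) <- contains code 355/864
  emit 'e', narrow to [29/72, 5/12)
Step 4: interval [29/72, 5/12), width = 5/12 - 29/72 = 1/72
  'b': [29/72 + 1/72*0/1, 29/72 + 1/72*1/2) = [29/72, 59/144)
  'c': [29/72 + 1/72*1/2, 29/72 + 1/72*2/3) = [59/144, 89/216) <- contains code 355/864
  'a': [29/72 + 1/72*2/3, 29/72 + 1/72*5/6) = [89/216, 179/432)
  'e': [29/72 + 1/72*5/6, 29/72 + 1/72*1/1) = [179/432, 5/12)
  emit 'c', narrow to [59/144, 89/216)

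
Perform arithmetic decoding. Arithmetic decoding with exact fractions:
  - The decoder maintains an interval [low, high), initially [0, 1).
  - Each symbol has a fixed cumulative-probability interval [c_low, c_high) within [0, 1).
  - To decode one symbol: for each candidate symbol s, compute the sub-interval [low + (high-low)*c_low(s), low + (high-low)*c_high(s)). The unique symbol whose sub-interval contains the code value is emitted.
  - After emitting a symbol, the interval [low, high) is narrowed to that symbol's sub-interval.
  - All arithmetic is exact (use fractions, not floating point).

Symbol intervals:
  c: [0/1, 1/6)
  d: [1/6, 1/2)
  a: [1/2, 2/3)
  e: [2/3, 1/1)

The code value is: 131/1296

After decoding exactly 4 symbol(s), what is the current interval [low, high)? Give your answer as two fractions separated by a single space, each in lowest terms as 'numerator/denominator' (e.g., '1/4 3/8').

Step 1: interval [0/1, 1/1), width = 1/1 - 0/1 = 1/1
  'c': [0/1 + 1/1*0/1, 0/1 + 1/1*1/6) = [0/1, 1/6) <- contains code 131/1296
  'd': [0/1 + 1/1*1/6, 0/1 + 1/1*1/2) = [1/6, 1/2)
  'a': [0/1 + 1/1*1/2, 0/1 + 1/1*2/3) = [1/2, 2/3)
  'e': [0/1 + 1/1*2/3, 0/1 + 1/1*1/1) = [2/3, 1/1)
  emit 'c', narrow to [0/1, 1/6)
Step 2: interval [0/1, 1/6), width = 1/6 - 0/1 = 1/6
  'c': [0/1 + 1/6*0/1, 0/1 + 1/6*1/6) = [0/1, 1/36)
  'd': [0/1 + 1/6*1/6, 0/1 + 1/6*1/2) = [1/36, 1/12)
  'a': [0/1 + 1/6*1/2, 0/1 + 1/6*2/3) = [1/12, 1/9) <- contains code 131/1296
  'e': [0/1 + 1/6*2/3, 0/1 + 1/6*1/1) = [1/9, 1/6)
  emit 'a', narrow to [1/12, 1/9)
Step 3: interval [1/12, 1/9), width = 1/9 - 1/12 = 1/36
  'c': [1/12 + 1/36*0/1, 1/12 + 1/36*1/6) = [1/12, 19/216)
  'd': [1/12 + 1/36*1/6, 1/12 + 1/36*1/2) = [19/216, 7/72)
  'a': [1/12 + 1/36*1/2, 1/12 + 1/36*2/3) = [7/72, 11/108) <- contains code 131/1296
  'e': [1/12 + 1/36*2/3, 1/12 + 1/36*1/1) = [11/108, 1/9)
  emit 'a', narrow to [7/72, 11/108)
Step 4: interval [7/72, 11/108), width = 11/108 - 7/72 = 1/216
  'c': [7/72 + 1/216*0/1, 7/72 + 1/216*1/6) = [7/72, 127/1296)
  'd': [7/72 + 1/216*1/6, 7/72 + 1/216*1/2) = [127/1296, 43/432)
  'a': [7/72 + 1/216*1/2, 7/72 + 1/216*2/3) = [43/432, 65/648)
  'e': [7/72 + 1/216*2/3, 7/72 + 1/216*1/1) = [65/648, 11/108) <- contains code 131/1296
  emit 'e', narrow to [65/648, 11/108)

Answer: 65/648 11/108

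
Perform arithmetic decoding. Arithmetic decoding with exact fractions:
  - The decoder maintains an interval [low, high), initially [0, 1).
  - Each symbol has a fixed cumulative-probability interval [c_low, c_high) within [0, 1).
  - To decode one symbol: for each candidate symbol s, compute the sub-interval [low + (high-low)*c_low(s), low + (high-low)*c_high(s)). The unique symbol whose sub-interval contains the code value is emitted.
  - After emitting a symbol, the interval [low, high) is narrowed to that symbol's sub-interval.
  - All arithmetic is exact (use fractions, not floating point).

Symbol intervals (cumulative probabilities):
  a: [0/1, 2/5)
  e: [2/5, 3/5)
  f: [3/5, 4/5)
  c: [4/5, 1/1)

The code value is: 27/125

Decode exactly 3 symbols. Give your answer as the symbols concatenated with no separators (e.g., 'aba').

Step 1: interval [0/1, 1/1), width = 1/1 - 0/1 = 1/1
  'a': [0/1 + 1/1*0/1, 0/1 + 1/1*2/5) = [0/1, 2/5) <- contains code 27/125
  'e': [0/1 + 1/1*2/5, 0/1 + 1/1*3/5) = [2/5, 3/5)
  'f': [0/1 + 1/1*3/5, 0/1 + 1/1*4/5) = [3/5, 4/5)
  'c': [0/1 + 1/1*4/5, 0/1 + 1/1*1/1) = [4/5, 1/1)
  emit 'a', narrow to [0/1, 2/5)
Step 2: interval [0/1, 2/5), width = 2/5 - 0/1 = 2/5
  'a': [0/1 + 2/5*0/1, 0/1 + 2/5*2/5) = [0/1, 4/25)
  'e': [0/1 + 2/5*2/5, 0/1 + 2/5*3/5) = [4/25, 6/25) <- contains code 27/125
  'f': [0/1 + 2/5*3/5, 0/1 + 2/5*4/5) = [6/25, 8/25)
  'c': [0/1 + 2/5*4/5, 0/1 + 2/5*1/1) = [8/25, 2/5)
  emit 'e', narrow to [4/25, 6/25)
Step 3: interval [4/25, 6/25), width = 6/25 - 4/25 = 2/25
  'a': [4/25 + 2/25*0/1, 4/25 + 2/25*2/5) = [4/25, 24/125)
  'e': [4/25 + 2/25*2/5, 4/25 + 2/25*3/5) = [24/125, 26/125)
  'f': [4/25 + 2/25*3/5, 4/25 + 2/25*4/5) = [26/125, 28/125) <- contains code 27/125
  'c': [4/25 + 2/25*4/5, 4/25 + 2/25*1/1) = [28/125, 6/25)
  emit 'f', narrow to [26/125, 28/125)

Answer: aef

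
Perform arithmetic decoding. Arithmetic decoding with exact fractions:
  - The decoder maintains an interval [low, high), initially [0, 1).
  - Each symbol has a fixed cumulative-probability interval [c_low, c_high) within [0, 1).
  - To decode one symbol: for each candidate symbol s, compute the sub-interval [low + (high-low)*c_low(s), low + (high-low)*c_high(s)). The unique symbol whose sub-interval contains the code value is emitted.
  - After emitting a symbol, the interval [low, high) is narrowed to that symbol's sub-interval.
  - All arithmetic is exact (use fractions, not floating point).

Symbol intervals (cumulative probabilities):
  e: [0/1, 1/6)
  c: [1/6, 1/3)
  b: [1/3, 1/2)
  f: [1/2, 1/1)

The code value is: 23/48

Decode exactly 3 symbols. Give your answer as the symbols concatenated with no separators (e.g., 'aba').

Step 1: interval [0/1, 1/1), width = 1/1 - 0/1 = 1/1
  'e': [0/1 + 1/1*0/1, 0/1 + 1/1*1/6) = [0/1, 1/6)
  'c': [0/1 + 1/1*1/6, 0/1 + 1/1*1/3) = [1/6, 1/3)
  'b': [0/1 + 1/1*1/3, 0/1 + 1/1*1/2) = [1/3, 1/2) <- contains code 23/48
  'f': [0/1 + 1/1*1/2, 0/1 + 1/1*1/1) = [1/2, 1/1)
  emit 'b', narrow to [1/3, 1/2)
Step 2: interval [1/3, 1/2), width = 1/2 - 1/3 = 1/6
  'e': [1/3 + 1/6*0/1, 1/3 + 1/6*1/6) = [1/3, 13/36)
  'c': [1/3 + 1/6*1/6, 1/3 + 1/6*1/3) = [13/36, 7/18)
  'b': [1/3 + 1/6*1/3, 1/3 + 1/6*1/2) = [7/18, 5/12)
  'f': [1/3 + 1/6*1/2, 1/3 + 1/6*1/1) = [5/12, 1/2) <- contains code 23/48
  emit 'f', narrow to [5/12, 1/2)
Step 3: interval [5/12, 1/2), width = 1/2 - 5/12 = 1/12
  'e': [5/12 + 1/12*0/1, 5/12 + 1/12*1/6) = [5/12, 31/72)
  'c': [5/12 + 1/12*1/6, 5/12 + 1/12*1/3) = [31/72, 4/9)
  'b': [5/12 + 1/12*1/3, 5/12 + 1/12*1/2) = [4/9, 11/24)
  'f': [5/12 + 1/12*1/2, 5/12 + 1/12*1/1) = [11/24, 1/2) <- contains code 23/48
  emit 'f', narrow to [11/24, 1/2)

Answer: bff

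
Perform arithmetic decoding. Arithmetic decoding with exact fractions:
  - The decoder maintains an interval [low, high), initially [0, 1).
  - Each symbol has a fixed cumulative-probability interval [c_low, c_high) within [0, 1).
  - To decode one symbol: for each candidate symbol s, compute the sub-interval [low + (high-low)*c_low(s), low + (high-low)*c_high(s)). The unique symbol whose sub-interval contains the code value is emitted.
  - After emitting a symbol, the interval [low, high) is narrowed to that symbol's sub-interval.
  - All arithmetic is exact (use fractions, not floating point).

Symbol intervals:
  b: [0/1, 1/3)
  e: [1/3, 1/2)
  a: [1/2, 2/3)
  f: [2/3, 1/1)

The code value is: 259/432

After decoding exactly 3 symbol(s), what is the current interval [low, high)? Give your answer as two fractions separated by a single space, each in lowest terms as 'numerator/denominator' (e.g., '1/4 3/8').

Step 1: interval [0/1, 1/1), width = 1/1 - 0/1 = 1/1
  'b': [0/1 + 1/1*0/1, 0/1 + 1/1*1/3) = [0/1, 1/3)
  'e': [0/1 + 1/1*1/3, 0/1 + 1/1*1/2) = [1/3, 1/2)
  'a': [0/1 + 1/1*1/2, 0/1 + 1/1*2/3) = [1/2, 2/3) <- contains code 259/432
  'f': [0/1 + 1/1*2/3, 0/1 + 1/1*1/1) = [2/3, 1/1)
  emit 'a', narrow to [1/2, 2/3)
Step 2: interval [1/2, 2/3), width = 2/3 - 1/2 = 1/6
  'b': [1/2 + 1/6*0/1, 1/2 + 1/6*1/3) = [1/2, 5/9)
  'e': [1/2 + 1/6*1/3, 1/2 + 1/6*1/2) = [5/9, 7/12)
  'a': [1/2 + 1/6*1/2, 1/2 + 1/6*2/3) = [7/12, 11/18) <- contains code 259/432
  'f': [1/2 + 1/6*2/3, 1/2 + 1/6*1/1) = [11/18, 2/3)
  emit 'a', narrow to [7/12, 11/18)
Step 3: interval [7/12, 11/18), width = 11/18 - 7/12 = 1/36
  'b': [7/12 + 1/36*0/1, 7/12 + 1/36*1/3) = [7/12, 16/27)
  'e': [7/12 + 1/36*1/3, 7/12 + 1/36*1/2) = [16/27, 43/72)
  'a': [7/12 + 1/36*1/2, 7/12 + 1/36*2/3) = [43/72, 65/108) <- contains code 259/432
  'f': [7/12 + 1/36*2/3, 7/12 + 1/36*1/1) = [65/108, 11/18)
  emit 'a', narrow to [43/72, 65/108)

Answer: 43/72 65/108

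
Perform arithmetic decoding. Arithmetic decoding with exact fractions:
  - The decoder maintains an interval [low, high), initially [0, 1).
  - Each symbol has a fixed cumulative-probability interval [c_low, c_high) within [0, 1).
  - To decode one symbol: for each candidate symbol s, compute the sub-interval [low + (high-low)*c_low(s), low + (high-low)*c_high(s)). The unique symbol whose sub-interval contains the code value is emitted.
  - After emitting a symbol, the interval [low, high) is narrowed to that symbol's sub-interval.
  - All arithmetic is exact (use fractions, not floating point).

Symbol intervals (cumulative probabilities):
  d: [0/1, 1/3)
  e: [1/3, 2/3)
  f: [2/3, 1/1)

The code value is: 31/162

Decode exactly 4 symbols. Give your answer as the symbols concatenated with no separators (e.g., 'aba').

Step 1: interval [0/1, 1/1), width = 1/1 - 0/1 = 1/1
  'd': [0/1 + 1/1*0/1, 0/1 + 1/1*1/3) = [0/1, 1/3) <- contains code 31/162
  'e': [0/1 + 1/1*1/3, 0/1 + 1/1*2/3) = [1/3, 2/3)
  'f': [0/1 + 1/1*2/3, 0/1 + 1/1*1/1) = [2/3, 1/1)
  emit 'd', narrow to [0/1, 1/3)
Step 2: interval [0/1, 1/3), width = 1/3 - 0/1 = 1/3
  'd': [0/1 + 1/3*0/1, 0/1 + 1/3*1/3) = [0/1, 1/9)
  'e': [0/1 + 1/3*1/3, 0/1 + 1/3*2/3) = [1/9, 2/9) <- contains code 31/162
  'f': [0/1 + 1/3*2/3, 0/1 + 1/3*1/1) = [2/9, 1/3)
  emit 'e', narrow to [1/9, 2/9)
Step 3: interval [1/9, 2/9), width = 2/9 - 1/9 = 1/9
  'd': [1/9 + 1/9*0/1, 1/9 + 1/9*1/3) = [1/9, 4/27)
  'e': [1/9 + 1/9*1/3, 1/9 + 1/9*2/3) = [4/27, 5/27)
  'f': [1/9 + 1/9*2/3, 1/9 + 1/9*1/1) = [5/27, 2/9) <- contains code 31/162
  emit 'f', narrow to [5/27, 2/9)
Step 4: interval [5/27, 2/9), width = 2/9 - 5/27 = 1/27
  'd': [5/27 + 1/27*0/1, 5/27 + 1/27*1/3) = [5/27, 16/81) <- contains code 31/162
  'e': [5/27 + 1/27*1/3, 5/27 + 1/27*2/3) = [16/81, 17/81)
  'f': [5/27 + 1/27*2/3, 5/27 + 1/27*1/1) = [17/81, 2/9)
  emit 'd', narrow to [5/27, 16/81)

Answer: defd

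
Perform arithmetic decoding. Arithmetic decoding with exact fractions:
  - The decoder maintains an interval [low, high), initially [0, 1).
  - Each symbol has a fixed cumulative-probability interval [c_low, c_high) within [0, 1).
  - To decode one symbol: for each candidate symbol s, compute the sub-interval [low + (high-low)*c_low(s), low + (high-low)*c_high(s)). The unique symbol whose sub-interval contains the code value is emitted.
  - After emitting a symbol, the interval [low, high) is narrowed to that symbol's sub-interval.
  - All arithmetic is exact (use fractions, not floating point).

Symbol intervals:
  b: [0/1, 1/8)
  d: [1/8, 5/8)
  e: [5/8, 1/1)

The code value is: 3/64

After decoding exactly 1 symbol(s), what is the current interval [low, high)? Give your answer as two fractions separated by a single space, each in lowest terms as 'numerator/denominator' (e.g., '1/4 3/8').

Answer: 0/1 1/8

Derivation:
Step 1: interval [0/1, 1/1), width = 1/1 - 0/1 = 1/1
  'b': [0/1 + 1/1*0/1, 0/1 + 1/1*1/8) = [0/1, 1/8) <- contains code 3/64
  'd': [0/1 + 1/1*1/8, 0/1 + 1/1*5/8) = [1/8, 5/8)
  'e': [0/1 + 1/1*5/8, 0/1 + 1/1*1/1) = [5/8, 1/1)
  emit 'b', narrow to [0/1, 1/8)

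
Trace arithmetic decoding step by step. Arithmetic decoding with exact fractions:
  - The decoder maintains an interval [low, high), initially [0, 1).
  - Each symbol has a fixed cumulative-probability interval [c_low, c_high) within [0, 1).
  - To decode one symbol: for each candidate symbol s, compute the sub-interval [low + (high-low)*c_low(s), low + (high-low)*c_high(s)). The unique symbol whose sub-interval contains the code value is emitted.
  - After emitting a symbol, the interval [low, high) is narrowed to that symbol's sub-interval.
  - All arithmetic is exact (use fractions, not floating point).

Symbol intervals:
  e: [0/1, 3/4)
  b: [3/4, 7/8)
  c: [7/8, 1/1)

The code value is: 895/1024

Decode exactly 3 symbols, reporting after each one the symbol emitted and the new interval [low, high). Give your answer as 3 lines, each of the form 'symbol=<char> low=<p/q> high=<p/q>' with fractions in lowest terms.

Step 1: interval [0/1, 1/1), width = 1/1 - 0/1 = 1/1
  'e': [0/1 + 1/1*0/1, 0/1 + 1/1*3/4) = [0/1, 3/4)
  'b': [0/1 + 1/1*3/4, 0/1 + 1/1*7/8) = [3/4, 7/8) <- contains code 895/1024
  'c': [0/1 + 1/1*7/8, 0/1 + 1/1*1/1) = [7/8, 1/1)
  emit 'b', narrow to [3/4, 7/8)
Step 2: interval [3/4, 7/8), width = 7/8 - 3/4 = 1/8
  'e': [3/4 + 1/8*0/1, 3/4 + 1/8*3/4) = [3/4, 27/32)
  'b': [3/4 + 1/8*3/4, 3/4 + 1/8*7/8) = [27/32, 55/64)
  'c': [3/4 + 1/8*7/8, 3/4 + 1/8*1/1) = [55/64, 7/8) <- contains code 895/1024
  emit 'c', narrow to [55/64, 7/8)
Step 3: interval [55/64, 7/8), width = 7/8 - 55/64 = 1/64
  'e': [55/64 + 1/64*0/1, 55/64 + 1/64*3/4) = [55/64, 223/256)
  'b': [55/64 + 1/64*3/4, 55/64 + 1/64*7/8) = [223/256, 447/512)
  'c': [55/64 + 1/64*7/8, 55/64 + 1/64*1/1) = [447/512, 7/8) <- contains code 895/1024
  emit 'c', narrow to [447/512, 7/8)

Answer: symbol=b low=3/4 high=7/8
symbol=c low=55/64 high=7/8
symbol=c low=447/512 high=7/8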